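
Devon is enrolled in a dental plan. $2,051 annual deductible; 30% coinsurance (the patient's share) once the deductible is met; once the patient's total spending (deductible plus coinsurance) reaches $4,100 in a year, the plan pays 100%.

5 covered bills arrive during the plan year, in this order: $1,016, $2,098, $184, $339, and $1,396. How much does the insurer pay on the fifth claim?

Claim 1 ($1,016): fully absorbed by the deductible. Patient pays $1,016; OOP now $1,016. Insurer: $1,016 − $1,016 = $0.
Claim 2 ($2,098): $1,035 to deductible, leaving $1,063; coinsurance $1,063 × 30% = $318.90. Patient pays $1,353.90; OOP now $2,369.90. Insurer: $2,098 − $1,353.90 = $744.10.
Claim 3 ($184): deductible met; 30% of $184 = $55.20. Patient pays $55.20; OOP now $2,425.10. Insurer: $184 − $55.20 = $128.80.
Claim 4 ($339): deductible met; 30% of $339 = $101.70. Patient pays $101.70; OOP now $2,526.80. Insurer: $339 − $101.70 = $237.30.
Claim 5 ($1,396): deductible met; 30% of $1,396 = $418.80. Patient pays $418.80; OOP now $2,945.60. Insurer: $1,396 − $418.80 = $977.20.

$977.20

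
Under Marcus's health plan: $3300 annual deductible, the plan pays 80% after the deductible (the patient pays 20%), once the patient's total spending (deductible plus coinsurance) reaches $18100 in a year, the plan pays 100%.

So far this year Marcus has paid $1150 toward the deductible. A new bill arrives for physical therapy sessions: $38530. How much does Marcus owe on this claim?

$9426

Deductible still to meet: $3300 − $1150 = $2150.
The remaining $36380 (= $38530 − $2150) moves to coinsurance.
Patient's 20% share of $36380 is $7276.
That puts the patient's cost at $2150 + $7276 = $9426 before any cap.
Cumulative spending $1150 + $9426 = $10576 stays under the $18100 maximum.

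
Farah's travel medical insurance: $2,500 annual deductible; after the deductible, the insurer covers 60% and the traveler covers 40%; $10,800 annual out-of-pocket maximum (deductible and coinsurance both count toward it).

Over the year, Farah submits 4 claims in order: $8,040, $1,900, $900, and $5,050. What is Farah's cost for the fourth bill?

#1 ($8,040): $2,500 to deductible, leaving $5,540; traveler's 40% is $2,216. Cost to traveler: $4,716. OOP to date $4,716.
#2 ($1,900): deductible met; 40% of $1,900 = $760. Traveler owes $760 (running OOP $5,476).
#3 ($900): deductible met; 40% of $900 = $360. Traveler pays $360; OOP now $5,836.
#4 ($5,050): deductible already satisfied, so traveler's share is 40% × $5,050 = $2,020. Cost to traveler: $2,020. OOP to date $7,856.

$2,020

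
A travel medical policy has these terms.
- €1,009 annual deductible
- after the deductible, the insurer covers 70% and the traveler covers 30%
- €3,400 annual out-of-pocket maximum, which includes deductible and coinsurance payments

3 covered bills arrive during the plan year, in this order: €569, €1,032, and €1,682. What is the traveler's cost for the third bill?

Claim 1 (€569): all of it applies to the deductible. Cost to traveler: €569. OOP to date €569.
Claim 2 (€1,032): €440 to deductible, leaving €592; 30% of €592 = €177.60. Traveler owes €617.60 (running OOP €1,186.60).
Claim 3 (€1,682): deductible met; 30% of €1,682 = €504.60. Traveler owes €504.60 (running OOP €1,691.20).

€504.60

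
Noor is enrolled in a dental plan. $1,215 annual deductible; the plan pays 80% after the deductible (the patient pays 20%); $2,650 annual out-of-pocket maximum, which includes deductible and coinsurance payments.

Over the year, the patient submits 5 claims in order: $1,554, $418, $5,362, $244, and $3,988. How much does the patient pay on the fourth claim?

Claim 1 ($1,554): $1,215 to deductible, leaving $339; 20% of $339 = $67.80. Patient pays $1,282.80; OOP now $1,282.80.
Claim 2 ($418): deductible met; 20% of $418 = $83.60. Patient pays $83.60; OOP now $1,366.40.
Claim 3 ($5,362): 20% coinsurance on $5,362 = $1,072.40. Patient pays $1,072.40; OOP now $2,438.80.
Claim 4 ($244): 20% coinsurance on $244 = $48.80. Patient owes $48.80 (running OOP $2,487.60).

$48.80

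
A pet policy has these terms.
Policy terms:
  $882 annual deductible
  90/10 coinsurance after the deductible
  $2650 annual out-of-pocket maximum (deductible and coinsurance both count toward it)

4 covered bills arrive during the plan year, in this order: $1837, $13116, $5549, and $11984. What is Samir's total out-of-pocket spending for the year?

Claim 1 — $1837: $882 finishes the deductible; $955 goes to coinsurance; 10% of $955 = $95.50. Cost to owner: $977.50. OOP to date $977.50.
Claim 2 — $13116: deductible met; 10% of $13116 = $1311.60. Owner owes $1311.60 (running OOP $2289.10).
Claim 3 — $5549: 10% coinsurance on $5549 = $554.90. OOP would hit $2844 > $2650, so the cap limits the owner to $2650 − $2289.10 = $360.90.
Claim 4 — $11984: deductible already satisfied, so owner's share is 10% × $11984 = $1198.40. Adding that to $2650 gives $3848.40, past the $2650 cap; owner pays only $2650 − $2650 = $0.
Total paid by the owner: $977.50 + $1311.60 + $360.90 + $0 = $2650.

$2650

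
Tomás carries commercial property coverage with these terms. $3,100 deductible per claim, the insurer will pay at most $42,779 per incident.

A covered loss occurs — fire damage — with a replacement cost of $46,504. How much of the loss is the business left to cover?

After the deductible, $46,504 − $3,100 = $43,404 remains.
The $42,779 per-incident cap binds; insurer pays $42,779.
Business's share is the uncovered remainder: $46,504 − $42,779 = $3,725.

$3,725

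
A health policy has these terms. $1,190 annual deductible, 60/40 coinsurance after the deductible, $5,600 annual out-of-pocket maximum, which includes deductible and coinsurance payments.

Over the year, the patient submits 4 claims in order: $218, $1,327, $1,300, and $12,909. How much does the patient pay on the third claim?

Bill 1, $218: fully absorbed by the deductible. Patient owes $218 (running OOP $218).
Bill 2, $1,327: $972 to deductible, leaving $355; patient's 40% is $142. Cost to patient: $1,114. OOP to date $1,332.
Bill 3, $1,300: 40% coinsurance on $1,300 = $520. Patient pays $520; OOP now $1,852.

$520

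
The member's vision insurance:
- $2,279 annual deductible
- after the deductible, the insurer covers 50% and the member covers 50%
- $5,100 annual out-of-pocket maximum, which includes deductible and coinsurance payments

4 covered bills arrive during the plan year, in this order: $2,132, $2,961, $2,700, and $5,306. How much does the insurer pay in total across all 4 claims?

#1 ($2,132): fully absorbed by the deductible. Member owes $2,132 (running OOP $2,132). Plan pays $2,132 − $2,132 = $0.
#2 ($2,961): $147 to deductible, leaving $2,814; member's 50% is $1,407. Cost to member: $1,554. OOP to date $3,686. Insurer: $2,961 − $1,554 = $1,407.
#3 ($2,700): deductible already satisfied, so member's share is 50% × $2,700 = $1,350. Cost to member: $1,350. OOP to date $5,036. Plan pays $2,700 − $1,350 = $1,350.
#4 ($5,306): deductible met; 50% of $5,306 = $2,653. That would push OOP to $7,689, over the $5,100 cap, so member pays $5,100 − $5,036 = $64. Plan pays $5,306 − $64 = $5,242.
Insurer total = bills − member's total = $13,099 − $5,100 = $7,999.

$7,999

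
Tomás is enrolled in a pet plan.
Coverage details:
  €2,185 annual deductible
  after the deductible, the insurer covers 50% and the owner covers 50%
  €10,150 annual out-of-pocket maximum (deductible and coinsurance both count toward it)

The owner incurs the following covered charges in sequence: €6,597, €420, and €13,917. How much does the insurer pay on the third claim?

Bill 1, €6,597: deductible takes €2,185, €4,412 remains; 50% of €4,412 = €2,206. Cost to owner: €4,391. OOP to date €4,391. Plan pays €6,597 − €4,391 = €2,206.
Bill 2, €420: 50% coinsurance on €420 = €210. Owner pays €210; OOP now €4,601. Insurer: €420 − €210 = €210.
Bill 3, €13,917: 50% coinsurance on €13,917 = €6,958.50. Adding that to €4,601 gives €11,559.50, past the €10,150 cap; owner pays only €10,150 − €4,601 = €5,549. Insurer: €13,917 − €5,549 = €8,368.

€8,368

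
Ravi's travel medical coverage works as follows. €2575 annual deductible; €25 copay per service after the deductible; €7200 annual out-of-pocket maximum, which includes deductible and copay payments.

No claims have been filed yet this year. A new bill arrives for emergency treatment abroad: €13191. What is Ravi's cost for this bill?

€2600

The full €2575 deductible is still open; €2575 of this bill applies to it.
That leaves €13191 − €2575 = €10616 for the copay.
Copay on this service: €25.
Traveler responsibility before any cap: €2575 + €25 = €2600.
Year-to-date out-of-pocket becomes €0 + €2600 = €2600, still under the €7200 maximum, so no cap applies.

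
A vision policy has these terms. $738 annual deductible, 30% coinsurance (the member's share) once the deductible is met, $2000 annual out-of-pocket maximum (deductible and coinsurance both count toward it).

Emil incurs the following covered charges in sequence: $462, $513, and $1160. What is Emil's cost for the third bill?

Claim 1 — $462: fully absorbed by the deductible. Cost to member: $462. OOP to date $462.
Claim 2 — $513: $276 finishes the deductible; $237 goes to coinsurance; coinsurance $237 × 30% = $71.10. Member pays $347.10; OOP now $809.10.
Claim 3 — $1160: deductible already satisfied, so member's share is 30% × $1160 = $348. Cost to member: $348. OOP to date $1157.10.

$348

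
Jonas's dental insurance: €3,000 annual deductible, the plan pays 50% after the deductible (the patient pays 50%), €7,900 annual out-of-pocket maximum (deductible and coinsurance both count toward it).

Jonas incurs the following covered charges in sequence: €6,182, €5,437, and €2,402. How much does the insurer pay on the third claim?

#1 (€6,182): deductible takes €3,000, €3,182 remains; 50% of €3,182 = €1,591. Patient owes €4,591 (running OOP €4,591). Insurer: €6,182 − €4,591 = €1,591.
#2 (€5,437): deductible already satisfied, so patient's share is 50% × €5,437 = €2,718.50. Patient pays €2,718.50; OOP now €7,309.50. Insurer: €5,437 − €2,718.50 = €2,718.50.
#3 (€2,402): deductible already satisfied, so patient's share is 50% × €2,402 = €1,201. OOP would hit €8,510.50 > €7,900, so the cap limits the patient to €7,900 − €7,309.50 = €590.50. Insurer: €2,402 − €590.50 = €1,811.50.

€1,811.50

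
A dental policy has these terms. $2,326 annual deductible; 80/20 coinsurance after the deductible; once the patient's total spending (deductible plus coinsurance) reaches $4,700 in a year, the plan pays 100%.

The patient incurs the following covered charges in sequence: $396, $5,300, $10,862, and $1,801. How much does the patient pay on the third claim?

$1,700

Claim 1 ($396): entire amount goes to the deductible. Cost to patient: $396. OOP to date $396.
Claim 2 ($5,300): $1,930 to deductible, leaving $3,370; coinsurance $3,370 × 20% = $674. Patient owes $2,604 (running OOP $3,000).
Claim 3 ($10,862): 20% coinsurance on $10,862 = $2,172.40. Adding that to $3,000 gives $5,172.40, past the $4,700 cap; patient pays only $4,700 − $3,000 = $1,700.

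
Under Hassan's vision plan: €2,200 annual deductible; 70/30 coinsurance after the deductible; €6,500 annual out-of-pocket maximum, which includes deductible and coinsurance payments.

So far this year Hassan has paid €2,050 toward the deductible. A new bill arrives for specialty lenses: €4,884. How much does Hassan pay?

€2,050 of the €2,200 deductible is already met, leaving €150.
The remaining €4,734 (= €4,884 − €150) moves to coinsurance.
Member's 30% share of €4,734 is €1,420.20.
So the member owes €150 + €1,420.20 = €1,570.20 before any cap.
Cumulative spending €2,050 + €1,570.20 = €3,620.20 stays under the €6,500 maximum.

€1,570.20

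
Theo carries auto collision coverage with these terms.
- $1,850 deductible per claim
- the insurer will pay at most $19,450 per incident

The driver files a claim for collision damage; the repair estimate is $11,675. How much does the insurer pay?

Subtract the deductible: $11,675 − $1,850 = $9,825.
That's under the $19,450 cap, so the insurer reimburses the full $9,825.

$9,825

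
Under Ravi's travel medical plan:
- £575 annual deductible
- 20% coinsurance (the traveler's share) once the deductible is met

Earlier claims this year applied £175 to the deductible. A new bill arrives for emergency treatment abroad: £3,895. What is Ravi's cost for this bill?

£175 of the £575 deductible is already met, leaving £400.
That leaves £3,895 − £400 = £3,495 for coinsurance.
Traveler's 20% share of £3,495 is £699.
That puts the traveler's cost at £400 + £699 = £1,099.

£1,099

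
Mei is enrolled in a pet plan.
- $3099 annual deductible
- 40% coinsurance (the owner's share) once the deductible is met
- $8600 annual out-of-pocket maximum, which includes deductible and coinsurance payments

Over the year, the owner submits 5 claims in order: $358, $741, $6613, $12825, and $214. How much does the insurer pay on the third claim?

Claim 1 — $358: all of it applies to the deductible. Owner owes $358 (running OOP $358). Plan pays $358 − $358 = $0.
Claim 2 — $741: fully absorbed by the deductible. Cost to owner: $741. OOP to date $1099. Insurer: $741 − $741 = $0.
Claim 3 — $6613: deductible takes $2000, $4613 remains; 40% of $4613 = $1845.20. Owner pays $3845.20; OOP now $4944.20. Plan pays $6613 − $3845.20 = $2767.80.

$2767.80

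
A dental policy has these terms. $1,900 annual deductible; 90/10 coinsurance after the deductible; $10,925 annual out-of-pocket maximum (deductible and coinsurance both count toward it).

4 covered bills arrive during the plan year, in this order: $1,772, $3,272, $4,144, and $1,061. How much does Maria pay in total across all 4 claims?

$2,734.90

#1 ($1,772): fully absorbed by the deductible. Patient owes $1,772 (running OOP $1,772).
#2 ($3,272): $128 to deductible, leaving $3,144; patient's 10% is $314.40. Patient pays $442.40; OOP now $2,214.40.
#3 ($4,144): 10% coinsurance on $4,144 = $414.40. Cost to patient: $414.40. OOP to date $2,628.80.
#4 ($1,061): 10% coinsurance on $1,061 = $106.10. Patient pays $106.10; OOP now $2,734.90.
Summing the patient's payments: $1,772 + $442.40 + $414.40 + $106.10 = $2,734.90.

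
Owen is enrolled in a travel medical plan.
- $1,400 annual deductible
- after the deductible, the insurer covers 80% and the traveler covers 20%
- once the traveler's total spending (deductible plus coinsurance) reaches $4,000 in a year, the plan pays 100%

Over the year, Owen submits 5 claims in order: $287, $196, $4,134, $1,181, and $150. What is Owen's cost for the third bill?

Claim 1 — $287: fully absorbed by the deductible. Traveler pays $287; OOP now $287.
Claim 2 — $196: entire amount goes to the deductible. Traveler pays $196; OOP now $483.
Claim 3 — $4,134: deductible takes $917, $3,217 remains; traveler's 20% is $643.40. Traveler owes $1,560.40 (running OOP $2,043.40).

$1,560.40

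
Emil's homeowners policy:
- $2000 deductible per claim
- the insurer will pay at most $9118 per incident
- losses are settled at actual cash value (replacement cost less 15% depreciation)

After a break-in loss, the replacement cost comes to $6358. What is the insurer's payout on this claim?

Actual cash value after 15% depreciation: $6358 × 85% = $5404.30.
Less the $2000 deductible: $5404.30 − $2000 = $3404.30.
$3404.30 ≤ $9118, so the limit doesn't bind; insurer pays $3404.30.

$3404.30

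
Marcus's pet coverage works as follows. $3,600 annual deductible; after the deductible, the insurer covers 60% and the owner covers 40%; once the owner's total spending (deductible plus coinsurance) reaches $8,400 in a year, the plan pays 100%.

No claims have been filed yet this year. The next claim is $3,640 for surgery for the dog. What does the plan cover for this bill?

Nothing has been paid toward the $3,600 deductible, so the first $3,600 of this charge is applied there.
After the $3,600 deductible portion, $3,640 − $3,600 = $40 is subject to coinsurance.
Owner's 40% share of $40 is $16.
Owner responsibility before any cap: $3,600 + $16 = $3,616.
Cumulative spending $0 + $3,616 = $3,616 stays under the $8,400 maximum.
The insurer covers the remainder: $3,640 − $3,616 = $24.

$24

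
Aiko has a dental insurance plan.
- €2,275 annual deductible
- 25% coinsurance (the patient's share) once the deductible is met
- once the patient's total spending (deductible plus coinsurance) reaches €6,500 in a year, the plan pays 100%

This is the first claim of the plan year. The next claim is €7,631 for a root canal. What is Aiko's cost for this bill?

€3,614

Nothing has been paid toward the €2,275 deductible, so the first €2,275 of this charge is applied there.
That leaves €7,631 − €2,275 = €5,356 for coinsurance.
Patient's 25% share of €5,356 is €1,339.
That puts the patient's cost at €2,275 + €1,339 = €3,614 before any cap.
Year-to-date out-of-pocket becomes €0 + €3,614 = €3,614, still under the €6,500 maximum, so no cap applies.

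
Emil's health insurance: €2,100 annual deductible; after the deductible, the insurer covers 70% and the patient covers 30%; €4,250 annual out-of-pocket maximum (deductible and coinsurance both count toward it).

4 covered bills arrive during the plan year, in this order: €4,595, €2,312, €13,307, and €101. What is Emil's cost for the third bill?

€707.90

Bill 1, €4,595: deductible takes €2,100, €2,495 remains; coinsurance €2,495 × 30% = €748.50. Cost to patient: €2,848.50. OOP to date €2,848.50.
Bill 2, €2,312: deductible already satisfied, so patient's share is 30% × €2,312 = €693.60. Patient owes €693.60 (running OOP €3,542.10).
Bill 3, €13,307: 30% coinsurance on €13,307 = €3,992.10. Adding that to €3,542.10 gives €7,534.20, past the €4,250 cap; patient pays only €4,250 − €3,542.10 = €707.90.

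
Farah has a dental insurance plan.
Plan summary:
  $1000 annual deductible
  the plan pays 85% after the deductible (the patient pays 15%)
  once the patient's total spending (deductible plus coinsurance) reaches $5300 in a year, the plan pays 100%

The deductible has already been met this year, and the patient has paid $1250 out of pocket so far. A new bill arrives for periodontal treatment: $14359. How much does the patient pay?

With the deductible met, the entire $14359 is subject to coinsurance.
Coinsurance: $14359 × 15% = $2153.85.
Year-to-date out-of-pocket becomes $1250 + $2153.85 = $3403.85, still under the $5300 maximum, so no cap applies.

$2153.85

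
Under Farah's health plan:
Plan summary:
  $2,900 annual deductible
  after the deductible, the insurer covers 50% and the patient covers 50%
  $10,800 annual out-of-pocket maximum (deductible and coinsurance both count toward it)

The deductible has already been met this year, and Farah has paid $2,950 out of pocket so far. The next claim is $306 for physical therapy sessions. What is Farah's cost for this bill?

$153

With the deductible met, the entire $306 is subject to coinsurance.
Patient's 50% share of $306 is $153.
Cumulative spending $2,950 + $153 = $3,103 stays under the $10,800 maximum.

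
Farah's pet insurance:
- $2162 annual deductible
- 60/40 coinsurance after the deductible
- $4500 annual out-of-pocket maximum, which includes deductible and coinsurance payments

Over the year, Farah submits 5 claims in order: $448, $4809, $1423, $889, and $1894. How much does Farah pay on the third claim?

$569.20

Claim 1 ($448): fully absorbed by the deductible. Owner pays $448; OOP now $448.
Claim 2 ($4809): $1714 to deductible, leaving $3095; owner's 40% is $1238. Owner pays $2952; OOP now $3400.
Claim 3 ($1423): deductible already satisfied, so owner's share is 40% × $1423 = $569.20. Owner pays $569.20; OOP now $3969.20.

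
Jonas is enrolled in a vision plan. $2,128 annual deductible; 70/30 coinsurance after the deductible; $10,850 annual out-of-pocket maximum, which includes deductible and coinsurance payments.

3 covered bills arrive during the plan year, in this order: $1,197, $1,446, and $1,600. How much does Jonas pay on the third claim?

Claim 1 — $1,197: all of it applies to the deductible. Cost to member: $1,197. OOP to date $1,197.
Claim 2 — $1,446: $931 to deductible, leaving $515; 30% of $515 = $154.50. Member pays $1,085.50; OOP now $2,282.50.
Claim 3 — $1,600: 30% coinsurance on $1,600 = $480. Member pays $480; OOP now $2,762.50.

$480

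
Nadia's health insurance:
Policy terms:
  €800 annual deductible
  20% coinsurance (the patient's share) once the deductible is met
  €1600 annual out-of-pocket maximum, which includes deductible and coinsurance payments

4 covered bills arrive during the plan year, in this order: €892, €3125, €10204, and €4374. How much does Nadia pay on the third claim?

€156.60

Claim 1 — €892: €800 finishes the deductible; €92 goes to coinsurance; patient's 20% is €18.40. Cost to patient: €818.40. OOP to date €818.40.
Claim 2 — €3125: deductible met; 20% of €3125 = €625. Patient owes €625 (running OOP €1443.40).
Claim 3 — €10204: 20% coinsurance on €10204 = €2040.80. Adding that to €1443.40 gives €3484.20, past the €1600 cap; patient pays only €1600 − €1443.40 = €156.60.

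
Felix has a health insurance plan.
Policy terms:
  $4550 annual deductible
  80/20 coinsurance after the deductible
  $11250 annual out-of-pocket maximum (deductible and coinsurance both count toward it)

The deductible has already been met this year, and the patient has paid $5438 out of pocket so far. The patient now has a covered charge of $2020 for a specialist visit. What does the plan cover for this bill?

$1616

The deductible is already satisfied, so the full bill goes to coinsurance.
20% of $2020 = $404 falls to the patient.
Year-to-date out-of-pocket becomes $5438 + $404 = $5842, still under the $11250 maximum, so no cap applies.
The plan picks up $2020 − $404 = $1616.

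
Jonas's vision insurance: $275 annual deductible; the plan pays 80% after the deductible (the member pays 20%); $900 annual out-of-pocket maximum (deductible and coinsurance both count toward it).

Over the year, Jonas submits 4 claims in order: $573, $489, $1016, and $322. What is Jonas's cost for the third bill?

Claim 1 — $573: $275 finishes the deductible; $298 goes to coinsurance; member's 20% is $59.60. Cost to member: $334.60. OOP to date $334.60.
Claim 2 — $489: 20% coinsurance on $489 = $97.80. Member owes $97.80 (running OOP $432.40).
Claim 3 — $1016: deductible already satisfied, so member's share is 20% × $1016 = $203.20. Member owes $203.20 (running OOP $635.60).

$203.20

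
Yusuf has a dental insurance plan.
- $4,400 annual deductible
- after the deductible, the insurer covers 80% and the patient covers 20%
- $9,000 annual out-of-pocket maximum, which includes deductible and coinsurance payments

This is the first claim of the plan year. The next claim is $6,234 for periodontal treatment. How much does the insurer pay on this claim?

The full $4,400 deductible is still open; $4,400 of this bill applies to it.
That leaves $6,234 − $4,400 = $1,834 for coinsurance.
20% of $1,834 = $366.80 falls to the patient.
Patient responsibility before any cap: $4,400 + $366.80 = $4,766.80.
Cumulative spending $0 + $4,766.80 = $4,766.80 stays under the $9,000 maximum.
Insurer pays the balance: $6,234 − $4,766.80 = $1,467.20.

$1,467.20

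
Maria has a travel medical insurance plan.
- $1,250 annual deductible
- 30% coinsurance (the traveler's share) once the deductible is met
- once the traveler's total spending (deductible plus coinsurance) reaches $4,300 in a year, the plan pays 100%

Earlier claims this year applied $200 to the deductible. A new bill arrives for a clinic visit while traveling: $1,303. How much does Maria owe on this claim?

$200 of the $1,250 deductible is already met, leaving $1,050.
The remaining $253 (= $1,303 − $1,050) moves to coinsurance.
30% of $253 = $75.90 falls to the traveler.
Traveler responsibility before any cap: $1,050 + $75.90 = $1,125.90.
Total out-of-pocket so far would be $200 + $1,125.90 = $1,325.90, below the $4,300 cap — no reduction.

$1,125.90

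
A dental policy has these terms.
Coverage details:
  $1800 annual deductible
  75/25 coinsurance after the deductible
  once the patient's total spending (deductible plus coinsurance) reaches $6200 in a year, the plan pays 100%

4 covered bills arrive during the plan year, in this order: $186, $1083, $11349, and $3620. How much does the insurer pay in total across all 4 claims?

$10828.50

#1 ($186): fully absorbed by the deductible. Cost to patient: $186. OOP to date $186. Insurer: $186 − $186 = $0.
#2 ($1083): entire amount goes to the deductible. Patient owes $1083 (running OOP $1269). Insurer: $1083 − $1083 = $0.
#3 ($11349): $531 finishes the deductible; $10818 goes to coinsurance; coinsurance $10818 × 25% = $2704.50. Patient pays $3235.50; OOP now $4504.50. Insurer: $11349 − $3235.50 = $8113.50.
#4 ($3620): 25% coinsurance on $3620 = $905. Cost to patient: $905. OOP to date $5409.50. Plan pays $3620 − $905 = $2715.
Insurer total = bills − patient's total = $16238 − $5409.50 = $10828.50.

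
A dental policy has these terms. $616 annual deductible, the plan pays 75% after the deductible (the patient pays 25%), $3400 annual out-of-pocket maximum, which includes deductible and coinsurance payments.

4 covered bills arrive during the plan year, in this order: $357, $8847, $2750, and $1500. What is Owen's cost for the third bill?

$637

Claim 1 ($357): entire amount goes to the deductible. Patient pays $357; OOP now $357.
Claim 2 ($8847): deductible takes $259, $8588 remains; coinsurance $8588 × 25% = $2147. Patient owes $2406 (running OOP $2763).
Claim 3 ($2750): 25% coinsurance on $2750 = $687.50. Adding that to $2763 gives $3450.50, past the $3400 cap; patient pays only $3400 − $2763 = $637.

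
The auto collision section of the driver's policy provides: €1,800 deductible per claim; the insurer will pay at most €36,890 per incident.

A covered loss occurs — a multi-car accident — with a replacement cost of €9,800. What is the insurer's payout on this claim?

Subtract the deductible: €9,800 − €1,800 = €8,000.
€8,000 ≤ €36,890, so the limit doesn't bind; insurer pays €8,000.

€8,000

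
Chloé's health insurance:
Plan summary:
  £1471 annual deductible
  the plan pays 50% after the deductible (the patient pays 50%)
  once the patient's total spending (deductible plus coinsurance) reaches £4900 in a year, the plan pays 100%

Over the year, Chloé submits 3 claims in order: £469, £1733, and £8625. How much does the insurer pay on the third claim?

Bill 1, £469: entire amount goes to the deductible. Patient pays £469; OOP now £469. Insurer: £469 − £469 = £0.
Bill 2, £1733: £1002 finishes the deductible; £731 goes to coinsurance; 50% of £731 = £365.50. Cost to patient: £1367.50. OOP to date £1836.50. Insurer: £1733 − £1367.50 = £365.50.
Bill 3, £8625: 50% coinsurance on £8625 = £4312.50. OOP would hit £6149 > £4900, so the cap limits the patient to £4900 − £1836.50 = £3063.50. Plan pays £8625 − £3063.50 = £5561.50.

£5561.50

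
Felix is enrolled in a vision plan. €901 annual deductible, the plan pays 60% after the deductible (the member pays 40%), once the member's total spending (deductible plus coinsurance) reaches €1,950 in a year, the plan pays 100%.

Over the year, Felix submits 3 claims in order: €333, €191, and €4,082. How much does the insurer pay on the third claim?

€2,656

Claim 1 (€333): fully absorbed by the deductible. Member owes €333 (running OOP €333). Insurer: €333 − €333 = €0.
Claim 2 (€191): all of it applies to the deductible. Member owes €191 (running OOP €524). Plan pays €191 − €191 = €0.
Claim 3 (€4,082): €377 to deductible, leaving €3,705; 40% of €3,705 = €1,482. Claim cost before the cap: €377 + €1,482 = €1,859. That would push OOP to €2,383, over the €1,950 cap, so member pays €1,950 − €524 = €1,426. Plan pays €4,082 − €1,426 = €2,656.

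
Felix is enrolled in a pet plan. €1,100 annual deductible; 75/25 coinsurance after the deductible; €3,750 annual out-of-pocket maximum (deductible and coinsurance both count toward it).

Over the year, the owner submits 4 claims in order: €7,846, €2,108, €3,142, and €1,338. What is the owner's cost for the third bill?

Claim 1 (€7,846): deductible takes €1,100, €6,746 remains; owner's 25% is €1,686.50. Owner pays €2,786.50; OOP now €2,786.50.
Claim 2 (€2,108): deductible already satisfied, so owner's share is 25% × €2,108 = €527. Owner pays €527; OOP now €3,313.50.
Claim 3 (€3,142): 25% coinsurance on €3,142 = €785.50. Adding that to €3,313.50 gives €4,099, past the €3,750 cap; owner pays only €3,750 − €3,313.50 = €436.50.

€436.50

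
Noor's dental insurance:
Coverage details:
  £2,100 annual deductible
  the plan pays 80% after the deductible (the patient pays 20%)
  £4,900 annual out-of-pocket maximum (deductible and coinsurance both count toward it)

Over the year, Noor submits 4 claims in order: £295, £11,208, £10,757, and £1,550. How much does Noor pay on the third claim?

Bill 1, £295: entire amount goes to the deductible. Patient owes £295 (running OOP £295).
Bill 2, £11,208: £1,805 to deductible, leaving £9,403; patient's 20% is £1,880.60. Patient owes £3,685.60 (running OOP £3,980.60).
Bill 3, £10,757: 20% coinsurance on £10,757 = £2,151.40. That would push OOP to £6,132, over the £4,900 cap, so patient pays £4,900 − £3,980.60 = £919.40.

£919.40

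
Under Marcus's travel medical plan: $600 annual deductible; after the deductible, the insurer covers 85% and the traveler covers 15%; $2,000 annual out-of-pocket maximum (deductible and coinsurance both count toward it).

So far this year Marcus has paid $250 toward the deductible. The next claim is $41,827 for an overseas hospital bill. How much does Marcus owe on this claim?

$250 of the $600 deductible is already met, leaving $350.
After the $350 deductible portion, $41,827 − $350 = $41,477 is subject to coinsurance.
15% of $41,477 = $6,221.55 falls to the traveler.
So the traveler owes $350 + $6,221.55 = $6,571.55 before any cap.
That would bring total out-of-pocket to $6,821.55, past the $2,000 cap. The traveler is capped at $2,000 − $250 = $1,750 on this claim.

$1,750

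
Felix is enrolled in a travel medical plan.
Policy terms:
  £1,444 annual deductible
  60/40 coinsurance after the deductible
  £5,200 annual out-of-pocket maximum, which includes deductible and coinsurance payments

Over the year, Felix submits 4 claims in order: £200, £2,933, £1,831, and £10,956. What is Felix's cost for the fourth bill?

£2,348

Bill 1, £200: all of it applies to the deductible. Traveler owes £200 (running OOP £200).
Bill 2, £2,933: £1,244 finishes the deductible; £1,689 goes to coinsurance; coinsurance £1,689 × 40% = £675.60. Traveler pays £1,919.60; OOP now £2,119.60.
Bill 3, £1,831: deductible met; 40% of £1,831 = £732.40. Cost to traveler: £732.40. OOP to date £2,852.
Bill 4, £10,956: deductible met; 40% of £10,956 = £4,382.40. Adding that to £2,852 gives £7,234.40, past the £5,200 cap; traveler pays only £5,200 − £2,852 = £2,348.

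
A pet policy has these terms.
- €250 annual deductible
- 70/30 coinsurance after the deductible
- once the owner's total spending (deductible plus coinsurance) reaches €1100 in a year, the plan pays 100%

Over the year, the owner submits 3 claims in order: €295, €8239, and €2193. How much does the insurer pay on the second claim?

€7402.50

Bill 1, €295: deductible takes €250, €45 remains; 30% of €45 = €13.50. Cost to owner: €263.50. OOP to date €263.50. Plan pays €295 − €263.50 = €31.50.
Bill 2, €8239: 30% coinsurance on €8239 = €2471.70. Adding that to €263.50 gives €2735.20, past the €1100 cap; owner pays only €1100 − €263.50 = €836.50. Plan pays €8239 − €836.50 = €7402.50.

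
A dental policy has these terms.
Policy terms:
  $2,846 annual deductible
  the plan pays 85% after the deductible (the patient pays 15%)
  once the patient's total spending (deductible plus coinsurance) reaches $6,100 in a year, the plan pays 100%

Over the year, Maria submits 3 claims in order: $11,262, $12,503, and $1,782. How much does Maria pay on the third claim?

Bill 1, $11,262: $2,846 to deductible, leaving $8,416; 15% of $8,416 = $1,262.40. Patient owes $4,108.40 (running OOP $4,108.40).
Bill 2, $12,503: deductible already satisfied, so patient's share is 15% × $12,503 = $1,875.45. Patient pays $1,875.45; OOP now $5,983.85.
Bill 3, $1,782: deductible met; 15% of $1,782 = $267.30. Adding that to $5,983.85 gives $6,251.15, past the $6,100 cap; patient pays only $6,100 − $5,983.85 = $116.15.

$116.15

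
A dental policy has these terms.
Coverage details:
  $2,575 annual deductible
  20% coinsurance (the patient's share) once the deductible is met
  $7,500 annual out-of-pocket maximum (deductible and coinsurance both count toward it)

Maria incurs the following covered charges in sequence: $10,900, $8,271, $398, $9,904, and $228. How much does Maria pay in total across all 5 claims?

$7,500

Claim 1 — $10,900: deductible takes $2,575, $8,325 remains; coinsurance $8,325 × 20% = $1,665. Patient owes $4,240 (running OOP $4,240).
Claim 2 — $8,271: deductible already satisfied, so patient's share is 20% × $8,271 = $1,654.20. Patient owes $1,654.20 (running OOP $5,894.20).
Claim 3 — $398: deductible already satisfied, so patient's share is 20% × $398 = $79.60. Cost to patient: $79.60. OOP to date $5,973.80.
Claim 4 — $9,904: deductible already satisfied, so patient's share is 20% × $9,904 = $1,980.80. Adding that to $5,973.80 gives $7,954.60, past the $7,500 cap; patient pays only $7,500 − $5,973.80 = $1,526.20.
Claim 5 — $228: deductible already satisfied, so patient's share is 20% × $228 = $45.60. That would push OOP to $7,545.60, over the $7,500 cap, so patient pays $7,500 − $7,500 = $0.
Total paid by the patient: $4,240 + $1,654.20 + $79.60 + $1,526.20 + $0 = $7,500.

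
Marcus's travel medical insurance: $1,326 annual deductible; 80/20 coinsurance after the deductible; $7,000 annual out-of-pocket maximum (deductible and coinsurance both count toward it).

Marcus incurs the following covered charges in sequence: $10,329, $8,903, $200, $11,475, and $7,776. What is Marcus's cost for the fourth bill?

Bill 1, $10,329: $1,326 to deductible, leaving $9,003; traveler's 20% is $1,800.60. Cost to traveler: $3,126.60. OOP to date $3,126.60.
Bill 2, $8,903: 20% coinsurance on $8,903 = $1,780.60. Cost to traveler: $1,780.60. OOP to date $4,907.20.
Bill 3, $200: deductible already satisfied, so traveler's share is 20% × $200 = $40. Traveler pays $40; OOP now $4,947.20.
Bill 4, $11,475: deductible already satisfied, so traveler's share is 20% × $11,475 = $2,295. Adding that to $4,947.20 gives $7,242.20, past the $7,000 cap; traveler pays only $7,000 − $4,947.20 = $2,052.80.

$2,052.80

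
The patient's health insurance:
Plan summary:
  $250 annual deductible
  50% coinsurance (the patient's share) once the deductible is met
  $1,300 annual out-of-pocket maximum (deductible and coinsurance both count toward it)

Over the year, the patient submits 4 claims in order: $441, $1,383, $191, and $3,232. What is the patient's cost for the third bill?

$95.50

#1 ($441): $250 finishes the deductible; $191 goes to coinsurance; coinsurance $191 × 50% = $95.50. Patient pays $345.50; OOP now $345.50.
#2 ($1,383): 50% coinsurance on $1,383 = $691.50. Patient pays $691.50; OOP now $1,037.
#3 ($191): deductible already satisfied, so patient's share is 50% × $191 = $95.50. Patient owes $95.50 (running OOP $1,132.50).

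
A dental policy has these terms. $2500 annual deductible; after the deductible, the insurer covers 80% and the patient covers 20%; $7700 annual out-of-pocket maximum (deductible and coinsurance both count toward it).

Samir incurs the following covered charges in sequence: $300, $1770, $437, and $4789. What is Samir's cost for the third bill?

#1 ($300): entire amount goes to the deductible. Patient owes $300 (running OOP $300).
#2 ($1770): fully absorbed by the deductible. Patient pays $1770; OOP now $2070.
#3 ($437): $430 finishes the deductible; $7 goes to coinsurance; coinsurance $7 × 20% = $1.40. Patient pays $431.40; OOP now $2501.40.

$431.40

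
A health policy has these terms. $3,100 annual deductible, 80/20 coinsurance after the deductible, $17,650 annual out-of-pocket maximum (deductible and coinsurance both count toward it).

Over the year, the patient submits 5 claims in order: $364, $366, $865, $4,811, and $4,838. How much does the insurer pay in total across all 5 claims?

Claim 1 — $364: entire amount goes to the deductible. Cost to patient: $364. OOP to date $364. Plan pays $364 − $364 = $0.
Claim 2 — $366: all of it applies to the deductible. Patient owes $366 (running OOP $730). Insurer: $366 − $366 = $0.
Claim 3 — $865: all of it applies to the deductible. Cost to patient: $865. OOP to date $1,595. Insurer: $865 − $865 = $0.
Claim 4 — $4,811: $1,505 finishes the deductible; $3,306 goes to coinsurance; patient's 20% is $661.20. Patient pays $2,166.20; OOP now $3,761.20. Insurer: $4,811 − $2,166.20 = $2,644.80.
Claim 5 — $4,838: deductible already satisfied, so patient's share is 20% × $4,838 = $967.60. Cost to patient: $967.60. OOP to date $4,728.80. Plan pays $4,838 − $967.60 = $3,870.40.
Insurer total = bills − patient's total = $11,244 − $4,728.80 = $6,515.20.

$6,515.20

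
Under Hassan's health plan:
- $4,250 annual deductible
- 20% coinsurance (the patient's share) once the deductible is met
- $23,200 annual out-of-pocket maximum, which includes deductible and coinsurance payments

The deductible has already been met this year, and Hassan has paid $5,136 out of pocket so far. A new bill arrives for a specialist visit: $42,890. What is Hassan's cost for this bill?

$8,578

The deductible is already satisfied, so the full bill goes to coinsurance.
20% of $42,890 = $8,578 falls to the patient.
Cumulative spending $5,136 + $8,578 = $13,714 stays under the $23,200 maximum.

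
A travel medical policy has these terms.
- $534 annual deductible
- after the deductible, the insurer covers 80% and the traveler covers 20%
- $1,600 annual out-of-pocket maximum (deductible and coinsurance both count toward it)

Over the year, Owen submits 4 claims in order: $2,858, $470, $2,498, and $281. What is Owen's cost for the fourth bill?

$7.60

Bill 1, $2,858: deductible takes $534, $2,324 remains; coinsurance $2,324 × 20% = $464.80. Traveler pays $998.80; OOP now $998.80.
Bill 2, $470: deductible already satisfied, so traveler's share is 20% × $470 = $94. Cost to traveler: $94. OOP to date $1,092.80.
Bill 3, $2,498: deductible already satisfied, so traveler's share is 20% × $2,498 = $499.60. Traveler owes $499.60 (running OOP $1,592.40).
Bill 4, $281: 20% coinsurance on $281 = $56.20. Adding that to $1,592.40 gives $1,648.60, past the $1,600 cap; traveler pays only $1,600 − $1,592.40 = $7.60.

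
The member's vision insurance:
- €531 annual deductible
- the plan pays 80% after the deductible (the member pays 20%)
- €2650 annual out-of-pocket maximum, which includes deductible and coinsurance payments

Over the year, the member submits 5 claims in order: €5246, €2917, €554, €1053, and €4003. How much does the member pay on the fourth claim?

€210.60

Claim 1 (€5246): deductible takes €531, €4715 remains; member's 20% is €943. Member pays €1474; OOP now €1474.
Claim 2 (€2917): deductible met; 20% of €2917 = €583.40. Cost to member: €583.40. OOP to date €2057.40.
Claim 3 (€554): deductible met; 20% of €554 = €110.80. Member pays €110.80; OOP now €2168.20.
Claim 4 (€1053): deductible already satisfied, so member's share is 20% × €1053 = €210.60. Member owes €210.60 (running OOP €2378.80).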